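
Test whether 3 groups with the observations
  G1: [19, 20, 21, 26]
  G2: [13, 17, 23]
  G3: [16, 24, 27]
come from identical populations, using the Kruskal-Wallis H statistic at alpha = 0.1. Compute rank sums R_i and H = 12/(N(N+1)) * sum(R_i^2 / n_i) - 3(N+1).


Step 1: Combine all N = 10 observations and assign midranks.
sorted (value, group, rank): (13,G2,1), (16,G3,2), (17,G2,3), (19,G1,4), (20,G1,5), (21,G1,6), (23,G2,7), (24,G3,8), (26,G1,9), (27,G3,10)
Step 2: Sum ranks within each group.
R_1 = 24 (n_1 = 4)
R_2 = 11 (n_2 = 3)
R_3 = 20 (n_3 = 3)
Step 3: H = 12/(N(N+1)) * sum(R_i^2/n_i) - 3(N+1)
     = 12/(10*11) * (24^2/4 + 11^2/3 + 20^2/3) - 3*11
     = 0.109091 * 317.667 - 33
     = 1.654545.
Step 4: No ties, so H is used without correction.
Step 5: Under H0, H ~ chi^2(2); p-value = 0.437240.
Step 6: alpha = 0.1. fail to reject H0.

H = 1.6545, df = 2, p = 0.437240, fail to reject H0.


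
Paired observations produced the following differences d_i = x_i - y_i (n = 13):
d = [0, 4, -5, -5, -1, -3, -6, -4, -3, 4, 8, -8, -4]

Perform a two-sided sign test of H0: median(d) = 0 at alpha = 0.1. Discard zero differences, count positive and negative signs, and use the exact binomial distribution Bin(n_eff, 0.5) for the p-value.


Step 1: Discard zero differences. Original n = 13; n_eff = number of nonzero differences = 12.
Nonzero differences (with sign): +4, -5, -5, -1, -3, -6, -4, -3, +4, +8, -8, -4
Step 2: Count signs: positive = 3, negative = 9.
Step 3: Under H0: P(positive) = 0.5, so the number of positives S ~ Bin(12, 0.5).
Step 4: Two-sided exact p-value = sum of Bin(12,0.5) probabilities at or below the observed probability = 0.145996.
Step 5: alpha = 0.1. fail to reject H0.

n_eff = 12, pos = 3, neg = 9, p = 0.145996, fail to reject H0.


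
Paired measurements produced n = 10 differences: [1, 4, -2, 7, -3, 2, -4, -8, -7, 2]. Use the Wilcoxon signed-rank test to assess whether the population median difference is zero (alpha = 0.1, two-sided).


Step 1: Drop any zero differences (none here) and take |d_i|.
|d| = [1, 4, 2, 7, 3, 2, 4, 8, 7, 2]
Step 2: Midrank |d_i| (ties get averaged ranks).
ranks: |1|->1, |4|->6.5, |2|->3, |7|->8.5, |3|->5, |2|->3, |4|->6.5, |8|->10, |7|->8.5, |2|->3
Step 3: Attach original signs; sum ranks with positive sign and with negative sign.
W+ = 1 + 6.5 + 8.5 + 3 + 3 = 22
W- = 3 + 5 + 6.5 + 10 + 8.5 = 33
(Check: W+ + W- = 55 should equal n(n+1)/2 = 55.)
Step 4: Test statistic W = min(W+, W-) = 22.
Step 5: Ties in |d|, so use the tie-corrected normal approximation.
        E[W] = n(n+1)/4 = 10*11/4 = 27.5.
        Tie groups: |d|=2 (t=3), |d|=4 (t=2), |d|=7 (t=2); sum(t^3 - t) = 36.
        Var[W] = n(n+1)(2n+1)/24 - sum(t^3-t)/48 = 2310/24 - 36/48 = 95.5.
        z = (W - E[W]) / sqrt(Var[W]) = (22 - 27.5) / 9.7724 = -0.5628.
        Two-sided p = 2*Phi(z) = 0.573565.
Step 6: alpha = 0.1. fail to reject H0.

W+ = 22, W- = 33, W = min = 22, p = 0.573565, fail to reject H0.


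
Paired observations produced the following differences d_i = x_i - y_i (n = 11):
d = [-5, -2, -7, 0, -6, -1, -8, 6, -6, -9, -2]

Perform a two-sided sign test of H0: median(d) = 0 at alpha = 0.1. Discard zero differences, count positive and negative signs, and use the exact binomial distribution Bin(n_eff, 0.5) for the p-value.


Step 1: Discard zero differences. Original n = 11; n_eff = number of nonzero differences = 10.
Nonzero differences (with sign): -5, -2, -7, -6, -1, -8, +6, -6, -9, -2
Step 2: Count signs: positive = 1, negative = 9.
Step 3: Under H0: P(positive) = 0.5, so the number of positives S ~ Bin(10, 0.5).
Step 4: Two-sided exact p-value = sum of Bin(10,0.5) probabilities at or below the observed probability = 0.021484.
Step 5: alpha = 0.1. reject H0.

n_eff = 10, pos = 1, neg = 9, p = 0.021484, reject H0.


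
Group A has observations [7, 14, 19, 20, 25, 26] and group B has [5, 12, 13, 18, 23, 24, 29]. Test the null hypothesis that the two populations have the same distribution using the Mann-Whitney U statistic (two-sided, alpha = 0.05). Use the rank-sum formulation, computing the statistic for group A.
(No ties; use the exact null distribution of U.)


Step 1: Combine and sort all 13 observations; assign midranks.
sorted (value, group): (5,Y), (7,X), (12,Y), (13,Y), (14,X), (18,Y), (19,X), (20,X), (23,Y), (24,Y), (25,X), (26,X), (29,Y)
ranks: 5->1, 7->2, 12->3, 13->4, 14->5, 18->6, 19->7, 20->8, 23->9, 24->10, 25->11, 26->12, 29->13
Step 2: Rank sum for X: R1 = 2 + 5 + 7 + 8 + 11 + 12 = 45.
Step 3: U_X = R1 - n1(n1+1)/2 = 45 - 6*7/2 = 45 - 21 = 24.
       U_Y = n1*n2 - U_X = 42 - 24 = 18.
Step 4: No ties, so the exact null distribution of U (based on enumerating the C(13,6) = 1716 equally likely rank assignments) gives the two-sided p-value.
Step 5: p-value = 0.730769; compare to alpha = 0.05. fail to reject H0.

U_X = 24, p = 0.730769, fail to reject H0 at alpha = 0.05.


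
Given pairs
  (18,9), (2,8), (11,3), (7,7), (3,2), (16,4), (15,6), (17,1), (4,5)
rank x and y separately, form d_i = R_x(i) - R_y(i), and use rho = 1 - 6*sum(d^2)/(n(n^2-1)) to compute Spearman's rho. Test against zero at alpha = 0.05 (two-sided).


Step 1: Rank x and y separately (midranks; no ties here).
rank(x): 18->9, 2->1, 11->5, 7->4, 3->2, 16->7, 15->6, 17->8, 4->3
rank(y): 9->9, 8->8, 3->3, 7->7, 2->2, 4->4, 6->6, 1->1, 5->5
Step 2: d_i = R_x(i) - R_y(i); compute d_i^2.
  (9-9)^2=0, (1-8)^2=49, (5-3)^2=4, (4-7)^2=9, (2-2)^2=0, (7-4)^2=9, (6-6)^2=0, (8-1)^2=49, (3-5)^2=4
sum(d^2) = 124.
Step 3: rho = 1 - 6*124 / (9*(9^2 - 1)) = 1 - 744/720 = -0.033333.
Step 4: Under H0, t = rho * sqrt((n-2)/(1-rho^2)) = -0.0882 ~ t(7).
Step 5: Two-sided p-value from the t-distribution with 7 df = 0.932157.
Step 6: alpha = 0.05. fail to reject H0.

rho = -0.0333, p = 0.932157, fail to reject H0 at alpha = 0.05.


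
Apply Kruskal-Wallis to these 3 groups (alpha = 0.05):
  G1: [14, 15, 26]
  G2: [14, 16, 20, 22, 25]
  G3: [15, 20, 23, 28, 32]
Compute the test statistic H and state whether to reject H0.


Step 1: Combine all N = 13 observations and assign midranks.
sorted (value, group, rank): (14,G1,1.5), (14,G2,1.5), (15,G1,3.5), (15,G3,3.5), (16,G2,5), (20,G2,6.5), (20,G3,6.5), (22,G2,8), (23,G3,9), (25,G2,10), (26,G1,11), (28,G3,12), (32,G3,13)
Step 2: Sum ranks within each group.
R_1 = 16 (n_1 = 3)
R_2 = 31 (n_2 = 5)
R_3 = 44 (n_3 = 5)
Step 3: H = 12/(N(N+1)) * sum(R_i^2/n_i) - 3(N+1)
     = 12/(13*14) * (16^2/3 + 31^2/5 + 44^2/5) - 3*14
     = 0.065934 * 664.733 - 42
     = 1.828571.
Step 4: Ties present; correction factor C = 1 - 18/(13^3 - 13) = 0.991758. Corrected H = 1.828571 / 0.991758 = 1.843767.
Step 5: Under H0, H ~ chi^2(2); p-value = 0.397769.
Step 6: alpha = 0.05. fail to reject H0.

H = 1.8438, df = 2, p = 0.397769, fail to reject H0.


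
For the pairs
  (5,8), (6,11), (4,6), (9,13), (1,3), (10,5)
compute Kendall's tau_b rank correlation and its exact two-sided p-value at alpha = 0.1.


Step 1: Enumerate the 15 unordered pairs (i,j) with i<j and classify each by sign(x_j-x_i) * sign(y_j-y_i).
  (1,2):dx=+1,dy=+3->C; (1,3):dx=-1,dy=-2->C; (1,4):dx=+4,dy=+5->C; (1,5):dx=-4,dy=-5->C
  (1,6):dx=+5,dy=-3->D; (2,3):dx=-2,dy=-5->C; (2,4):dx=+3,dy=+2->C; (2,5):dx=-5,dy=-8->C
  (2,6):dx=+4,dy=-6->D; (3,4):dx=+5,dy=+7->C; (3,5):dx=-3,dy=-3->C; (3,6):dx=+6,dy=-1->D
  (4,5):dx=-8,dy=-10->C; (4,6):dx=+1,dy=-8->D; (5,6):dx=+9,dy=+2->C
Step 2: C = 11, D = 4, total pairs = 15.
Step 3: tau = (C - D)/(n(n-1)/2) = (11 - 4)/15 = 0.466667.
Step 4: Exact two-sided p-value (enumerate n! = 720 permutations of y under H0): p = 0.272222.
Step 5: alpha = 0.1. fail to reject H0.

tau_b = 0.4667 (C=11, D=4), p = 0.272222, fail to reject H0.


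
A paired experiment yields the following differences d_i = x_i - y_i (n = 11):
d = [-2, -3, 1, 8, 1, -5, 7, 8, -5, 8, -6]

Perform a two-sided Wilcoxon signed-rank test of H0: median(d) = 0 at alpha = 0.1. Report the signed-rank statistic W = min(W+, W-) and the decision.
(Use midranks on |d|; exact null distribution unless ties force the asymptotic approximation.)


Step 1: Drop any zero differences (none here) and take |d_i|.
|d| = [2, 3, 1, 8, 1, 5, 7, 8, 5, 8, 6]
Step 2: Midrank |d_i| (ties get averaged ranks).
ranks: |2|->3, |3|->4, |1|->1.5, |8|->10, |1|->1.5, |5|->5.5, |7|->8, |8|->10, |5|->5.5, |8|->10, |6|->7
Step 3: Attach original signs; sum ranks with positive sign and with negative sign.
W+ = 1.5 + 10 + 1.5 + 8 + 10 + 10 = 41
W- = 3 + 4 + 5.5 + 5.5 + 7 = 25
(Check: W+ + W- = 66 should equal n(n+1)/2 = 66.)
Step 4: Test statistic W = min(W+, W-) = 25.
Step 5: Ties in |d|, so use the tie-corrected normal approximation.
        E[W] = n(n+1)/4 = 11*12/4 = 33.
        Tie groups: |d|=1 (t=2), |d|=5 (t=2), |d|=8 (t=3); sum(t^3 - t) = 36.
        Var[W] = n(n+1)(2n+1)/24 - sum(t^3-t)/48 = 3036/24 - 36/48 = 125.75.
        z = (W - E[W]) / sqrt(Var[W]) = (25 - 33) / 11.2138 = -0.7134.
        Two-sided p = 2*Phi(z) = 0.475595.
Step 6: alpha = 0.1. fail to reject H0.

W+ = 41, W- = 25, W = min = 25, p = 0.475595, fail to reject H0.


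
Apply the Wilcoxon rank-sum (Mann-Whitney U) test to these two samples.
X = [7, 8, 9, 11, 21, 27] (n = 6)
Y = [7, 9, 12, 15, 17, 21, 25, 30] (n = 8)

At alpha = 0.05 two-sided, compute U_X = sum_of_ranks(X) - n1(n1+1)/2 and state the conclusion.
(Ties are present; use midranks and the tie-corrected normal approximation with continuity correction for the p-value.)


Step 1: Combine and sort all 14 observations; assign midranks.
sorted (value, group): (7,X), (7,Y), (8,X), (9,X), (9,Y), (11,X), (12,Y), (15,Y), (17,Y), (21,X), (21,Y), (25,Y), (27,X), (30,Y)
ranks: 7->1.5, 7->1.5, 8->3, 9->4.5, 9->4.5, 11->6, 12->7, 15->8, 17->9, 21->10.5, 21->10.5, 25->12, 27->13, 30->14
Step 2: Rank sum for X: R1 = 1.5 + 3 + 4.5 + 6 + 10.5 + 13 = 38.5.
Step 3: U_X = R1 - n1(n1+1)/2 = 38.5 - 6*7/2 = 38.5 - 21 = 17.5.
       U_Y = n1*n2 - U_X = 48 - 17.5 = 30.5.
Step 4: Ties are present, so use the tie-corrected normal approximation (with continuity correction) for the p-value.
Step 5: p-value = 0.437063; compare to alpha = 0.05. fail to reject H0.

U_X = 17.5, p = 0.437063, fail to reject H0 at alpha = 0.05.


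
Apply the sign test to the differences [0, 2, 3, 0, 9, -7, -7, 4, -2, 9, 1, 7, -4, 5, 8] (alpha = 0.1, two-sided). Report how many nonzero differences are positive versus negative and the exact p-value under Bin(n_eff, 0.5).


Step 1: Discard zero differences. Original n = 15; n_eff = number of nonzero differences = 13.
Nonzero differences (with sign): +2, +3, +9, -7, -7, +4, -2, +9, +1, +7, -4, +5, +8
Step 2: Count signs: positive = 9, negative = 4.
Step 3: Under H0: P(positive) = 0.5, so the number of positives S ~ Bin(13, 0.5).
Step 4: Two-sided exact p-value = sum of Bin(13,0.5) probabilities at or below the observed probability = 0.266846.
Step 5: alpha = 0.1. fail to reject H0.

n_eff = 13, pos = 9, neg = 4, p = 0.266846, fail to reject H0.


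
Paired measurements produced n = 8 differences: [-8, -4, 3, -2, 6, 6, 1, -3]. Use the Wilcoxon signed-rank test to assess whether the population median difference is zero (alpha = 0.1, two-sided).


Step 1: Drop any zero differences (none here) and take |d_i|.
|d| = [8, 4, 3, 2, 6, 6, 1, 3]
Step 2: Midrank |d_i| (ties get averaged ranks).
ranks: |8|->8, |4|->5, |3|->3.5, |2|->2, |6|->6.5, |6|->6.5, |1|->1, |3|->3.5
Step 3: Attach original signs; sum ranks with positive sign and with negative sign.
W+ = 3.5 + 6.5 + 6.5 + 1 = 17.5
W- = 8 + 5 + 2 + 3.5 = 18.5
(Check: W+ + W- = 36 should equal n(n+1)/2 = 36.)
Step 4: Test statistic W = min(W+, W-) = 17.5.
Step 5: Ties in |d|, so use the tie-corrected normal approximation.
        E[W] = n(n+1)/4 = 8*9/4 = 18.
        Tie groups: |d|=3 (t=2), |d|=6 (t=2); sum(t^3 - t) = 12.
        Var[W] = n(n+1)(2n+1)/24 - sum(t^3-t)/48 = 1224/24 - 12/48 = 50.75.
        z = (W - E[W]) / sqrt(Var[W]) = (17.5 - 18) / 7.1239 = -0.0702.
        Two-sided p = 2*Phi(z) = 0.944045.
Step 6: alpha = 0.1. fail to reject H0.

W+ = 17.5, W- = 18.5, W = min = 17.5, p = 0.944045, fail to reject H0.


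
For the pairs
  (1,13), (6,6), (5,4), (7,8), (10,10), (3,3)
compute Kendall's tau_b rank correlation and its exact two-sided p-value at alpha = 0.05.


Step 1: Enumerate the 15 unordered pairs (i,j) with i<j and classify each by sign(x_j-x_i) * sign(y_j-y_i).
  (1,2):dx=+5,dy=-7->D; (1,3):dx=+4,dy=-9->D; (1,4):dx=+6,dy=-5->D; (1,5):dx=+9,dy=-3->D
  (1,6):dx=+2,dy=-10->D; (2,3):dx=-1,dy=-2->C; (2,4):dx=+1,dy=+2->C; (2,5):dx=+4,dy=+4->C
  (2,6):dx=-3,dy=-3->C; (3,4):dx=+2,dy=+4->C; (3,5):dx=+5,dy=+6->C; (3,6):dx=-2,dy=-1->C
  (4,5):dx=+3,dy=+2->C; (4,6):dx=-4,dy=-5->C; (5,6):dx=-7,dy=-7->C
Step 2: C = 10, D = 5, total pairs = 15.
Step 3: tau = (C - D)/(n(n-1)/2) = (10 - 5)/15 = 0.333333.
Step 4: Exact two-sided p-value (enumerate n! = 720 permutations of y under H0): p = 0.469444.
Step 5: alpha = 0.05. fail to reject H0.

tau_b = 0.3333 (C=10, D=5), p = 0.469444, fail to reject H0.


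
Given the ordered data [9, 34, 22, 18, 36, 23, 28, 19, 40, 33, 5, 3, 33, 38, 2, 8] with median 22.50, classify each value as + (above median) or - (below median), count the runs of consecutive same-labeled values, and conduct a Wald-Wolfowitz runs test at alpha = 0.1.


Step 1: Compute median = 22.50; label A = above, B = below.
Labels in order: BABBAAABAABBAABB  (n_A = 8, n_B = 8)
Step 2: Count runs R = 9.
Step 3: Under H0 (random ordering), E[R] = 2*n_A*n_B/(n_A+n_B) + 1 = 2*8*8/16 + 1 = 9.0000.
        Var[R] = 2*n_A*n_B*(2*n_A*n_B - n_A - n_B) / ((n_A+n_B)^2 * (n_A+n_B-1)) = 14336/3840 = 3.7333.
        SD[R] = 1.9322.
Step 4: R = E[R], so z = 0 with no continuity correction.
Step 5: Two-sided p-value via normal approximation = 2*(1 - Phi(|z|)) = 1.000000.
Step 6: alpha = 0.1. fail to reject H0.

R = 9, z = 0.0000, p = 1.000000, fail to reject H0.


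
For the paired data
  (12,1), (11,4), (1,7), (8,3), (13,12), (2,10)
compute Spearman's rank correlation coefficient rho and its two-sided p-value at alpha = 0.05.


Step 1: Rank x and y separately (midranks; no ties here).
rank(x): 12->5, 11->4, 1->1, 8->3, 13->6, 2->2
rank(y): 1->1, 4->3, 7->4, 3->2, 12->6, 10->5
Step 2: d_i = R_x(i) - R_y(i); compute d_i^2.
  (5-1)^2=16, (4-3)^2=1, (1-4)^2=9, (3-2)^2=1, (6-6)^2=0, (2-5)^2=9
sum(d^2) = 36.
Step 3: rho = 1 - 6*36 / (6*(6^2 - 1)) = 1 - 216/210 = -0.028571.
Step 4: Under H0, t = rho * sqrt((n-2)/(1-rho^2)) = -0.0572 ~ t(4).
Step 5: Two-sided p-value from the t-distribution with 4 df = 0.957155.
Step 6: alpha = 0.05. fail to reject H0.

rho = -0.0286, p = 0.957155, fail to reject H0 at alpha = 0.05.


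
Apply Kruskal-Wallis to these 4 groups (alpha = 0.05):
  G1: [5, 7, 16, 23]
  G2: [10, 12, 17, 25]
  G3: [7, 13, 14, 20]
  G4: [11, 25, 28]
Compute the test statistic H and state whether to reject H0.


Step 1: Combine all N = 15 observations and assign midranks.
sorted (value, group, rank): (5,G1,1), (7,G1,2.5), (7,G3,2.5), (10,G2,4), (11,G4,5), (12,G2,6), (13,G3,7), (14,G3,8), (16,G1,9), (17,G2,10), (20,G3,11), (23,G1,12), (25,G2,13.5), (25,G4,13.5), (28,G4,15)
Step 2: Sum ranks within each group.
R_1 = 24.5 (n_1 = 4)
R_2 = 33.5 (n_2 = 4)
R_3 = 28.5 (n_3 = 4)
R_4 = 33.5 (n_4 = 3)
Step 3: H = 12/(N(N+1)) * sum(R_i^2/n_i) - 3(N+1)
     = 12/(15*16) * (24.5^2/4 + 33.5^2/4 + 28.5^2/4 + 33.5^2/3) - 3*16
     = 0.050000 * 1007.77 - 48
     = 2.388542.
Step 4: Ties present; correction factor C = 1 - 12/(15^3 - 15) = 0.996429. Corrected H = 2.388542 / 0.996429 = 2.397103.
Step 5: Under H0, H ~ chi^2(3); p-value = 0.494174.
Step 6: alpha = 0.05. fail to reject H0.

H = 2.3971, df = 3, p = 0.494174, fail to reject H0.


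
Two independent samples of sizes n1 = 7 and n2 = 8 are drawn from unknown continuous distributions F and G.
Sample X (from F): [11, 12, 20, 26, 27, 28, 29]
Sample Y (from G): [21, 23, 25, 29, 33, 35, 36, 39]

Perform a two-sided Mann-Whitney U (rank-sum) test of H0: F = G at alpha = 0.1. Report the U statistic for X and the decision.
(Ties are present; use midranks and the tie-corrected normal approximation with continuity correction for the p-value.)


Step 1: Combine and sort all 15 observations; assign midranks.
sorted (value, group): (11,X), (12,X), (20,X), (21,Y), (23,Y), (25,Y), (26,X), (27,X), (28,X), (29,X), (29,Y), (33,Y), (35,Y), (36,Y), (39,Y)
ranks: 11->1, 12->2, 20->3, 21->4, 23->5, 25->6, 26->7, 27->8, 28->9, 29->10.5, 29->10.5, 33->12, 35->13, 36->14, 39->15
Step 2: Rank sum for X: R1 = 1 + 2 + 3 + 7 + 8 + 9 + 10.5 = 40.5.
Step 3: U_X = R1 - n1(n1+1)/2 = 40.5 - 7*8/2 = 40.5 - 28 = 12.5.
       U_Y = n1*n2 - U_X = 56 - 12.5 = 43.5.
Step 4: Ties are present, so use the tie-corrected normal approximation (with continuity correction) for the p-value.
Step 5: p-value = 0.082305; compare to alpha = 0.1. reject H0.

U_X = 12.5, p = 0.082305, reject H0 at alpha = 0.1.


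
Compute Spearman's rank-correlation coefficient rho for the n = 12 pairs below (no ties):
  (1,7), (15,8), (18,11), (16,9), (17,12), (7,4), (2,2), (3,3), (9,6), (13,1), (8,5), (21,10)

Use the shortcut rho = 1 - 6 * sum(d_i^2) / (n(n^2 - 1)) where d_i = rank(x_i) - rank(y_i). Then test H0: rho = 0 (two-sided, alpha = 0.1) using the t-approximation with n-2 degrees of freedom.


Step 1: Rank x and y separately (midranks; no ties here).
rank(x): 1->1, 15->8, 18->11, 16->9, 17->10, 7->4, 2->2, 3->3, 9->6, 13->7, 8->5, 21->12
rank(y): 7->7, 8->8, 11->11, 9->9, 12->12, 4->4, 2->2, 3->3, 6->6, 1->1, 5->5, 10->10
Step 2: d_i = R_x(i) - R_y(i); compute d_i^2.
  (1-7)^2=36, (8-8)^2=0, (11-11)^2=0, (9-9)^2=0, (10-12)^2=4, (4-4)^2=0, (2-2)^2=0, (3-3)^2=0, (6-6)^2=0, (7-1)^2=36, (5-5)^2=0, (12-10)^2=4
sum(d^2) = 80.
Step 3: rho = 1 - 6*80 / (12*(12^2 - 1)) = 1 - 480/1716 = 0.720280.
Step 4: Under H0, t = rho * sqrt((n-2)/(1-rho^2)) = 3.2835 ~ t(10).
Step 5: Two-sided p-value from the t-distribution with 10 df = 0.008240.
Step 6: alpha = 0.1. reject H0.

rho = 0.7203, p = 0.008240, reject H0 at alpha = 0.1.


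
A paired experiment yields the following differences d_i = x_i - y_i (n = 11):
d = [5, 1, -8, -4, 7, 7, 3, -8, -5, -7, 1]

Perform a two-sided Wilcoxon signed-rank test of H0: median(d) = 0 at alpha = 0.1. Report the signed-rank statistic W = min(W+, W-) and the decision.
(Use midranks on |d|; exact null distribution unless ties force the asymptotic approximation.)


Step 1: Drop any zero differences (none here) and take |d_i|.
|d| = [5, 1, 8, 4, 7, 7, 3, 8, 5, 7, 1]
Step 2: Midrank |d_i| (ties get averaged ranks).
ranks: |5|->5.5, |1|->1.5, |8|->10.5, |4|->4, |7|->8, |7|->8, |3|->3, |8|->10.5, |5|->5.5, |7|->8, |1|->1.5
Step 3: Attach original signs; sum ranks with positive sign and with negative sign.
W+ = 5.5 + 1.5 + 8 + 8 + 3 + 1.5 = 27.5
W- = 10.5 + 4 + 10.5 + 5.5 + 8 = 38.5
(Check: W+ + W- = 66 should equal n(n+1)/2 = 66.)
Step 4: Test statistic W = min(W+, W-) = 27.5.
Step 5: Ties in |d|, so use the tie-corrected normal approximation.
        E[W] = n(n+1)/4 = 11*12/4 = 33.
        Tie groups: |d|=1 (t=2), |d|=5 (t=2), |d|=7 (t=3), |d|=8 (t=2); sum(t^3 - t) = 42.
        Var[W] = n(n+1)(2n+1)/24 - sum(t^3-t)/48 = 3036/24 - 42/48 = 125.625.
        z = (W - E[W]) / sqrt(Var[W]) = (27.5 - 33) / 11.2083 = -0.4907.
        Two-sided p = 2*Phi(z) = 0.623632.
Step 6: alpha = 0.1. fail to reject H0.

W+ = 27.5, W- = 38.5, W = min = 27.5, p = 0.623632, fail to reject H0.


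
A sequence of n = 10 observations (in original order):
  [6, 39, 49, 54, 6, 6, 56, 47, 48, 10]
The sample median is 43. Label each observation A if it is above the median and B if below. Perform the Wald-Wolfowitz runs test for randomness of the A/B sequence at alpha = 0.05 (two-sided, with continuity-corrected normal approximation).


Step 1: Compute median = 43; label A = above, B = below.
Labels in order: BBAABBAAAB  (n_A = 5, n_B = 5)
Step 2: Count runs R = 5.
Step 3: Under H0 (random ordering), E[R] = 2*n_A*n_B/(n_A+n_B) + 1 = 2*5*5/10 + 1 = 6.0000.
        Var[R] = 2*n_A*n_B*(2*n_A*n_B - n_A - n_B) / ((n_A+n_B)^2 * (n_A+n_B-1)) = 2000/900 = 2.2222.
        SD[R] = 1.4907.
Step 4: Continuity-corrected z = (R + 0.5 - E[R]) / SD[R] = (5 + 0.5 - 6.0000) / 1.4907 = -0.3354.
Step 5: Two-sided p-value via normal approximation = 2*(1 - Phi(|z|)) = 0.737316.
Step 6: alpha = 0.05. fail to reject H0.

R = 5, z = -0.3354, p = 0.737316, fail to reject H0.


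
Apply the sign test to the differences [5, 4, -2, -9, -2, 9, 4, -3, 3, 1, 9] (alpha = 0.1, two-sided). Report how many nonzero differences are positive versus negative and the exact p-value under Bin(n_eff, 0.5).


Step 1: Discard zero differences. Original n = 11; n_eff = number of nonzero differences = 11.
Nonzero differences (with sign): +5, +4, -2, -9, -2, +9, +4, -3, +3, +1, +9
Step 2: Count signs: positive = 7, negative = 4.
Step 3: Under H0: P(positive) = 0.5, so the number of positives S ~ Bin(11, 0.5).
Step 4: Two-sided exact p-value = sum of Bin(11,0.5) probabilities at or below the observed probability = 0.548828.
Step 5: alpha = 0.1. fail to reject H0.

n_eff = 11, pos = 7, neg = 4, p = 0.548828, fail to reject H0.


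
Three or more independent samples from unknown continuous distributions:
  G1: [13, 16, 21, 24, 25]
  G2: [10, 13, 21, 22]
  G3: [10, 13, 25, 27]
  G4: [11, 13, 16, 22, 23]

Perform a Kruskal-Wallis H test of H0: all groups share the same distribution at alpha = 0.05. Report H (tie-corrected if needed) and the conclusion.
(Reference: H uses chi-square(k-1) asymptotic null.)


Step 1: Combine all N = 18 observations and assign midranks.
sorted (value, group, rank): (10,G2,1.5), (10,G3,1.5), (11,G4,3), (13,G1,5.5), (13,G2,5.5), (13,G3,5.5), (13,G4,5.5), (16,G1,8.5), (16,G4,8.5), (21,G1,10.5), (21,G2,10.5), (22,G2,12.5), (22,G4,12.5), (23,G4,14), (24,G1,15), (25,G1,16.5), (25,G3,16.5), (27,G3,18)
Step 2: Sum ranks within each group.
R_1 = 56 (n_1 = 5)
R_2 = 30 (n_2 = 4)
R_3 = 41.5 (n_3 = 4)
R_4 = 43.5 (n_4 = 5)
Step 3: H = 12/(N(N+1)) * sum(R_i^2/n_i) - 3(N+1)
     = 12/(18*19) * (56^2/5 + 30^2/4 + 41.5^2/4 + 43.5^2/5) - 3*19
     = 0.035088 * 1661.21 - 57
     = 1.288158.
Step 4: Ties present; correction factor C = 1 - 90/(18^3 - 18) = 0.984520. Corrected H = 1.288158 / 0.984520 = 1.308412.
Step 5: Under H0, H ~ chi^2(3); p-value = 0.727137.
Step 6: alpha = 0.05. fail to reject H0.

H = 1.3084, df = 3, p = 0.727137, fail to reject H0.


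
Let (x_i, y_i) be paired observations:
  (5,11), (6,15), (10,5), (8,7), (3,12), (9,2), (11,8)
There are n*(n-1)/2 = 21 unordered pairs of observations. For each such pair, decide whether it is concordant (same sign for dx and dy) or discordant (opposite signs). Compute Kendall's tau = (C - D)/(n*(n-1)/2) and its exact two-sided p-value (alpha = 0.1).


Step 1: Enumerate the 21 unordered pairs (i,j) with i<j and classify each by sign(x_j-x_i) * sign(y_j-y_i).
  (1,2):dx=+1,dy=+4->C; (1,3):dx=+5,dy=-6->D; (1,4):dx=+3,dy=-4->D; (1,5):dx=-2,dy=+1->D
  (1,6):dx=+4,dy=-9->D; (1,7):dx=+6,dy=-3->D; (2,3):dx=+4,dy=-10->D; (2,4):dx=+2,dy=-8->D
  (2,5):dx=-3,dy=-3->C; (2,6):dx=+3,dy=-13->D; (2,7):dx=+5,dy=-7->D; (3,4):dx=-2,dy=+2->D
  (3,5):dx=-7,dy=+7->D; (3,6):dx=-1,dy=-3->C; (3,7):dx=+1,dy=+3->C; (4,5):dx=-5,dy=+5->D
  (4,6):dx=+1,dy=-5->D; (4,7):dx=+3,dy=+1->C; (5,6):dx=+6,dy=-10->D; (5,7):dx=+8,dy=-4->D
  (6,7):dx=+2,dy=+6->C
Step 2: C = 6, D = 15, total pairs = 21.
Step 3: tau = (C - D)/(n(n-1)/2) = (6 - 15)/21 = -0.428571.
Step 4: Exact two-sided p-value (enumerate n! = 5040 permutations of y under H0): p = 0.238889.
Step 5: alpha = 0.1. fail to reject H0.

tau_b = -0.4286 (C=6, D=15), p = 0.238889, fail to reject H0.


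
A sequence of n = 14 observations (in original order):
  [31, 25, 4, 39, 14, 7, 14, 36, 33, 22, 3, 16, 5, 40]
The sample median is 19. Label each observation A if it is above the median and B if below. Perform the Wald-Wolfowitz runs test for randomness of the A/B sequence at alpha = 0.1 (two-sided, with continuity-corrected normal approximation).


Step 1: Compute median = 19; label A = above, B = below.
Labels in order: AABABBBAAABBBA  (n_A = 7, n_B = 7)
Step 2: Count runs R = 7.
Step 3: Under H0 (random ordering), E[R] = 2*n_A*n_B/(n_A+n_B) + 1 = 2*7*7/14 + 1 = 8.0000.
        Var[R] = 2*n_A*n_B*(2*n_A*n_B - n_A - n_B) / ((n_A+n_B)^2 * (n_A+n_B-1)) = 8232/2548 = 3.2308.
        SD[R] = 1.7974.
Step 4: Continuity-corrected z = (R + 0.5 - E[R]) / SD[R] = (7 + 0.5 - 8.0000) / 1.7974 = -0.2782.
Step 5: Two-sided p-value via normal approximation = 2*(1 - Phi(|z|)) = 0.780879.
Step 6: alpha = 0.1. fail to reject H0.

R = 7, z = -0.2782, p = 0.780879, fail to reject H0.


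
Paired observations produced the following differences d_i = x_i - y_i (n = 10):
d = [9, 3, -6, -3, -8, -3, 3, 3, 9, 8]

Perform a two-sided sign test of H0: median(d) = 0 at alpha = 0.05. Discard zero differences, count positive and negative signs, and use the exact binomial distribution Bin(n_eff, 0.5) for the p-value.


Step 1: Discard zero differences. Original n = 10; n_eff = number of nonzero differences = 10.
Nonzero differences (with sign): +9, +3, -6, -3, -8, -3, +3, +3, +9, +8
Step 2: Count signs: positive = 6, negative = 4.
Step 3: Under H0: P(positive) = 0.5, so the number of positives S ~ Bin(10, 0.5).
Step 4: Two-sided exact p-value = sum of Bin(10,0.5) probabilities at or below the observed probability = 0.753906.
Step 5: alpha = 0.05. fail to reject H0.

n_eff = 10, pos = 6, neg = 4, p = 0.753906, fail to reject H0.


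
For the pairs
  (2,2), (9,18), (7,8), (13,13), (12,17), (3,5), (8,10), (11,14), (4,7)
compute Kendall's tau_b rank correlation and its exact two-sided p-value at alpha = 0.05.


Step 1: Enumerate the 36 unordered pairs (i,j) with i<j and classify each by sign(x_j-x_i) * sign(y_j-y_i).
  (1,2):dx=+7,dy=+16->C; (1,3):dx=+5,dy=+6->C; (1,4):dx=+11,dy=+11->C; (1,5):dx=+10,dy=+15->C
  (1,6):dx=+1,dy=+3->C; (1,7):dx=+6,dy=+8->C; (1,8):dx=+9,dy=+12->C; (1,9):dx=+2,dy=+5->C
  (2,3):dx=-2,dy=-10->C; (2,4):dx=+4,dy=-5->D; (2,5):dx=+3,dy=-1->D; (2,6):dx=-6,dy=-13->C
  (2,7):dx=-1,dy=-8->C; (2,8):dx=+2,dy=-4->D; (2,9):dx=-5,dy=-11->C; (3,4):dx=+6,dy=+5->C
  (3,5):dx=+5,dy=+9->C; (3,6):dx=-4,dy=-3->C; (3,7):dx=+1,dy=+2->C; (3,8):dx=+4,dy=+6->C
  (3,9):dx=-3,dy=-1->C; (4,5):dx=-1,dy=+4->D; (4,6):dx=-10,dy=-8->C; (4,7):dx=-5,dy=-3->C
  (4,8):dx=-2,dy=+1->D; (4,9):dx=-9,dy=-6->C; (5,6):dx=-9,dy=-12->C; (5,7):dx=-4,dy=-7->C
  (5,8):dx=-1,dy=-3->C; (5,9):dx=-8,dy=-10->C; (6,7):dx=+5,dy=+5->C; (6,8):dx=+8,dy=+9->C
  (6,9):dx=+1,dy=+2->C; (7,8):dx=+3,dy=+4->C; (7,9):dx=-4,dy=-3->C; (8,9):dx=-7,dy=-7->C
Step 2: C = 31, D = 5, total pairs = 36.
Step 3: tau = (C - D)/(n(n-1)/2) = (31 - 5)/36 = 0.722222.
Step 4: Exact two-sided p-value (enumerate n! = 362880 permutations of y under H0): p = 0.005886.
Step 5: alpha = 0.05. reject H0.

tau_b = 0.7222 (C=31, D=5), p = 0.005886, reject H0.


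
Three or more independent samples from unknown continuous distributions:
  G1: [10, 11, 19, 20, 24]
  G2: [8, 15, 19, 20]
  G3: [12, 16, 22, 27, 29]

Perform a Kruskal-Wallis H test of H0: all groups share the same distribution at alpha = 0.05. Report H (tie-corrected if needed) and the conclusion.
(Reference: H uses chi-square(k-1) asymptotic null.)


Step 1: Combine all N = 14 observations and assign midranks.
sorted (value, group, rank): (8,G2,1), (10,G1,2), (11,G1,3), (12,G3,4), (15,G2,5), (16,G3,6), (19,G1,7.5), (19,G2,7.5), (20,G1,9.5), (20,G2,9.5), (22,G3,11), (24,G1,12), (27,G3,13), (29,G3,14)
Step 2: Sum ranks within each group.
R_1 = 34 (n_1 = 5)
R_2 = 23 (n_2 = 4)
R_3 = 48 (n_3 = 5)
Step 3: H = 12/(N(N+1)) * sum(R_i^2/n_i) - 3(N+1)
     = 12/(14*15) * (34^2/5 + 23^2/4 + 48^2/5) - 3*15
     = 0.057143 * 824.25 - 45
     = 2.100000.
Step 4: Ties present; correction factor C = 1 - 12/(14^3 - 14) = 0.995604. Corrected H = 2.100000 / 0.995604 = 2.109272.
Step 5: Under H0, H ~ chi^2(2); p-value = 0.348319.
Step 6: alpha = 0.05. fail to reject H0.

H = 2.1093, df = 2, p = 0.348319, fail to reject H0.


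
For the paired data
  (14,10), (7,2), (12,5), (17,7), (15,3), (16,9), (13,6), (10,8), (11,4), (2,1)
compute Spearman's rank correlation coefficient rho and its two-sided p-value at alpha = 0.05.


Step 1: Rank x and y separately (midranks; no ties here).
rank(x): 14->7, 7->2, 12->5, 17->10, 15->8, 16->9, 13->6, 10->3, 11->4, 2->1
rank(y): 10->10, 2->2, 5->5, 7->7, 3->3, 9->9, 6->6, 8->8, 4->4, 1->1
Step 2: d_i = R_x(i) - R_y(i); compute d_i^2.
  (7-10)^2=9, (2-2)^2=0, (5-5)^2=0, (10-7)^2=9, (8-3)^2=25, (9-9)^2=0, (6-6)^2=0, (3-8)^2=25, (4-4)^2=0, (1-1)^2=0
sum(d^2) = 68.
Step 3: rho = 1 - 6*68 / (10*(10^2 - 1)) = 1 - 408/990 = 0.587879.
Step 4: Under H0, t = rho * sqrt((n-2)/(1-rho^2)) = 2.0555 ~ t(8).
Step 5: Two-sided p-value from the t-distribution with 8 df = 0.073878.
Step 6: alpha = 0.05. fail to reject H0.

rho = 0.5879, p = 0.073878, fail to reject H0 at alpha = 0.05.


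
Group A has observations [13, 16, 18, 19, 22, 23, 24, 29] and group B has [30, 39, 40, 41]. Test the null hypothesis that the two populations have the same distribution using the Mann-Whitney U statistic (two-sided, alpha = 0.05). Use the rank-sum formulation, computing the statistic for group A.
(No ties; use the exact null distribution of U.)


Step 1: Combine and sort all 12 observations; assign midranks.
sorted (value, group): (13,X), (16,X), (18,X), (19,X), (22,X), (23,X), (24,X), (29,X), (30,Y), (39,Y), (40,Y), (41,Y)
ranks: 13->1, 16->2, 18->3, 19->4, 22->5, 23->6, 24->7, 29->8, 30->9, 39->10, 40->11, 41->12
Step 2: Rank sum for X: R1 = 1 + 2 + 3 + 4 + 5 + 6 + 7 + 8 = 36.
Step 3: U_X = R1 - n1(n1+1)/2 = 36 - 8*9/2 = 36 - 36 = 0.
       U_Y = n1*n2 - U_X = 32 - 0 = 32.
Step 4: No ties, so the exact null distribution of U (based on enumerating the C(12,8) = 495 equally likely rank assignments) gives the two-sided p-value.
Step 5: p-value = 0.004040; compare to alpha = 0.05. reject H0.

U_X = 0, p = 0.004040, reject H0 at alpha = 0.05.


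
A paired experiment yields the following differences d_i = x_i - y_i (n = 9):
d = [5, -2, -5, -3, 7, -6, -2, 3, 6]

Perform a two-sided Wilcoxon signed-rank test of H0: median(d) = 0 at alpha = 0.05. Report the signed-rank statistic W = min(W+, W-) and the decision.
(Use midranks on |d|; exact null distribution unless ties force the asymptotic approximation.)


Step 1: Drop any zero differences (none here) and take |d_i|.
|d| = [5, 2, 5, 3, 7, 6, 2, 3, 6]
Step 2: Midrank |d_i| (ties get averaged ranks).
ranks: |5|->5.5, |2|->1.5, |5|->5.5, |3|->3.5, |7|->9, |6|->7.5, |2|->1.5, |3|->3.5, |6|->7.5
Step 3: Attach original signs; sum ranks with positive sign and with negative sign.
W+ = 5.5 + 9 + 3.5 + 7.5 = 25.5
W- = 1.5 + 5.5 + 3.5 + 7.5 + 1.5 = 19.5
(Check: W+ + W- = 45 should equal n(n+1)/2 = 45.)
Step 4: Test statistic W = min(W+, W-) = 19.5.
Step 5: Ties in |d|, so use the tie-corrected normal approximation.
        E[W] = n(n+1)/4 = 9*10/4 = 22.5.
        Tie groups: |d|=2 (t=2), |d|=3 (t=2), |d|=5 (t=2), |d|=6 (t=2); sum(t^3 - t) = 24.
        Var[W] = n(n+1)(2n+1)/24 - sum(t^3-t)/48 = 1710/24 - 24/48 = 70.75.
        z = (W - E[W]) / sqrt(Var[W]) = (19.5 - 22.5) / 8.4113 = -0.3567.
        Two-sided p = 2*Phi(z) = 0.721344.
Step 6: alpha = 0.05. fail to reject H0.

W+ = 25.5, W- = 19.5, W = min = 19.5, p = 0.721344, fail to reject H0.


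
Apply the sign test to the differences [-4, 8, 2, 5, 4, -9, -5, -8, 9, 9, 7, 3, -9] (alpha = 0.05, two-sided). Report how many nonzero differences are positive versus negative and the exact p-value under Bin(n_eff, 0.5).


Step 1: Discard zero differences. Original n = 13; n_eff = number of nonzero differences = 13.
Nonzero differences (with sign): -4, +8, +2, +5, +4, -9, -5, -8, +9, +9, +7, +3, -9
Step 2: Count signs: positive = 8, negative = 5.
Step 3: Under H0: P(positive) = 0.5, so the number of positives S ~ Bin(13, 0.5).
Step 4: Two-sided exact p-value = sum of Bin(13,0.5) probabilities at or below the observed probability = 0.581055.
Step 5: alpha = 0.05. fail to reject H0.

n_eff = 13, pos = 8, neg = 5, p = 0.581055, fail to reject H0.


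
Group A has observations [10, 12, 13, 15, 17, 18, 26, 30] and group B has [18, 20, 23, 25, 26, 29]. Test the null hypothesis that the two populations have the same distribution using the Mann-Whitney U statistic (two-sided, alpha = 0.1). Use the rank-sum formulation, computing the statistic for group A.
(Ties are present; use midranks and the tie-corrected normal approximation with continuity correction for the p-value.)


Step 1: Combine and sort all 14 observations; assign midranks.
sorted (value, group): (10,X), (12,X), (13,X), (15,X), (17,X), (18,X), (18,Y), (20,Y), (23,Y), (25,Y), (26,X), (26,Y), (29,Y), (30,X)
ranks: 10->1, 12->2, 13->3, 15->4, 17->5, 18->6.5, 18->6.5, 20->8, 23->9, 25->10, 26->11.5, 26->11.5, 29->13, 30->14
Step 2: Rank sum for X: R1 = 1 + 2 + 3 + 4 + 5 + 6.5 + 11.5 + 14 = 47.
Step 3: U_X = R1 - n1(n1+1)/2 = 47 - 8*9/2 = 47 - 36 = 11.
       U_Y = n1*n2 - U_X = 48 - 11 = 37.
Step 4: Ties are present, so use the tie-corrected normal approximation (with continuity correction) for the p-value.
Step 5: p-value = 0.105813; compare to alpha = 0.1. fail to reject H0.

U_X = 11, p = 0.105813, fail to reject H0 at alpha = 0.1.


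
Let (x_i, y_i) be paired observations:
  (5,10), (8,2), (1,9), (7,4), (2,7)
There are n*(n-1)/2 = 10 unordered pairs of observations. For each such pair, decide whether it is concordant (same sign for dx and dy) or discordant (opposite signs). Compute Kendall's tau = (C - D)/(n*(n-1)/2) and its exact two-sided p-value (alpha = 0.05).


Step 1: Enumerate the 10 unordered pairs (i,j) with i<j and classify each by sign(x_j-x_i) * sign(y_j-y_i).
  (1,2):dx=+3,dy=-8->D; (1,3):dx=-4,dy=-1->C; (1,4):dx=+2,dy=-6->D; (1,5):dx=-3,dy=-3->C
  (2,3):dx=-7,dy=+7->D; (2,4):dx=-1,dy=+2->D; (2,5):dx=-6,dy=+5->D; (3,4):dx=+6,dy=-5->D
  (3,5):dx=+1,dy=-2->D; (4,5):dx=-5,dy=+3->D
Step 2: C = 2, D = 8, total pairs = 10.
Step 3: tau = (C - D)/(n(n-1)/2) = (2 - 8)/10 = -0.600000.
Step 4: Exact two-sided p-value (enumerate n! = 120 permutations of y under H0): p = 0.233333.
Step 5: alpha = 0.05. fail to reject H0.

tau_b = -0.6000 (C=2, D=8), p = 0.233333, fail to reject H0.


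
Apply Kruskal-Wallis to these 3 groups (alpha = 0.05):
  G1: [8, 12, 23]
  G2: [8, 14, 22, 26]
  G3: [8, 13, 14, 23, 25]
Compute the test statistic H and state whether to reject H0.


Step 1: Combine all N = 12 observations and assign midranks.
sorted (value, group, rank): (8,G1,2), (8,G2,2), (8,G3,2), (12,G1,4), (13,G3,5), (14,G2,6.5), (14,G3,6.5), (22,G2,8), (23,G1,9.5), (23,G3,9.5), (25,G3,11), (26,G2,12)
Step 2: Sum ranks within each group.
R_1 = 15.5 (n_1 = 3)
R_2 = 28.5 (n_2 = 4)
R_3 = 34 (n_3 = 5)
Step 3: H = 12/(N(N+1)) * sum(R_i^2/n_i) - 3(N+1)
     = 12/(12*13) * (15.5^2/3 + 28.5^2/4 + 34^2/5) - 3*13
     = 0.076923 * 514.346 - 39
     = 0.565064.
Step 4: Ties present; correction factor C = 1 - 36/(12^3 - 12) = 0.979021. Corrected H = 0.565064 / 0.979021 = 0.577173.
Step 5: Under H0, H ~ chi^2(2); p-value = 0.749322.
Step 6: alpha = 0.05. fail to reject H0.

H = 0.5772, df = 2, p = 0.749322, fail to reject H0.


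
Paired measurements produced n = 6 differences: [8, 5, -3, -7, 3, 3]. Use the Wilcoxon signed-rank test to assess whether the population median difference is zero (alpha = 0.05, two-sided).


Step 1: Drop any zero differences (none here) and take |d_i|.
|d| = [8, 5, 3, 7, 3, 3]
Step 2: Midrank |d_i| (ties get averaged ranks).
ranks: |8|->6, |5|->4, |3|->2, |7|->5, |3|->2, |3|->2
Step 3: Attach original signs; sum ranks with positive sign and with negative sign.
W+ = 6 + 4 + 2 + 2 = 14
W- = 2 + 5 = 7
(Check: W+ + W- = 21 should equal n(n+1)/2 = 21.)
Step 4: Test statistic W = min(W+, W-) = 7.
Step 5: Ties in |d|, so use the tie-corrected normal approximation.
        E[W] = n(n+1)/4 = 6*7/4 = 10.5.
        Tie groups: |d|=3 (t=3); sum(t^3 - t) = 24.
        Var[W] = n(n+1)(2n+1)/24 - sum(t^3-t)/48 = 546/24 - 24/48 = 22.25.
        z = (W - E[W]) / sqrt(Var[W]) = (7 - 10.5) / 4.7170 = -0.7420.
        Two-sided p = 2*Phi(z) = 0.458088.
Step 6: alpha = 0.05. fail to reject H0.

W+ = 14, W- = 7, W = min = 7, p = 0.458088, fail to reject H0.


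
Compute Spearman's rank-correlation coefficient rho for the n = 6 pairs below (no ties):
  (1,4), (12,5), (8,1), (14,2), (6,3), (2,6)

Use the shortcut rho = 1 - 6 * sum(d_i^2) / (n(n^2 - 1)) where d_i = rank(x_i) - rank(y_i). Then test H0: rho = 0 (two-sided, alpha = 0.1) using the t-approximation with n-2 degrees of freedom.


Step 1: Rank x and y separately (midranks; no ties here).
rank(x): 1->1, 12->5, 8->4, 14->6, 6->3, 2->2
rank(y): 4->4, 5->5, 1->1, 2->2, 3->3, 6->6
Step 2: d_i = R_x(i) - R_y(i); compute d_i^2.
  (1-4)^2=9, (5-5)^2=0, (4-1)^2=9, (6-2)^2=16, (3-3)^2=0, (2-6)^2=16
sum(d^2) = 50.
Step 3: rho = 1 - 6*50 / (6*(6^2 - 1)) = 1 - 300/210 = -0.428571.
Step 4: Under H0, t = rho * sqrt((n-2)/(1-rho^2)) = -0.9487 ~ t(4).
Step 5: Two-sided p-value from the t-distribution with 4 df = 0.396501.
Step 6: alpha = 0.1. fail to reject H0.

rho = -0.4286, p = 0.396501, fail to reject H0 at alpha = 0.1.


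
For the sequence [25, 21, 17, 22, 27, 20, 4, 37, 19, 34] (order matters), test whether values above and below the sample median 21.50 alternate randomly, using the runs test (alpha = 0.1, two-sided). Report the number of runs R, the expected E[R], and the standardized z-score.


Step 1: Compute median = 21.50; label A = above, B = below.
Labels in order: ABBAABBABA  (n_A = 5, n_B = 5)
Step 2: Count runs R = 7.
Step 3: Under H0 (random ordering), E[R] = 2*n_A*n_B/(n_A+n_B) + 1 = 2*5*5/10 + 1 = 6.0000.
        Var[R] = 2*n_A*n_B*(2*n_A*n_B - n_A - n_B) / ((n_A+n_B)^2 * (n_A+n_B-1)) = 2000/900 = 2.2222.
        SD[R] = 1.4907.
Step 4: Continuity-corrected z = (R - 0.5 - E[R]) / SD[R] = (7 - 0.5 - 6.0000) / 1.4907 = 0.3354.
Step 5: Two-sided p-value via normal approximation = 2*(1 - Phi(|z|)) = 0.737316.
Step 6: alpha = 0.1. fail to reject H0.

R = 7, z = 0.3354, p = 0.737316, fail to reject H0.


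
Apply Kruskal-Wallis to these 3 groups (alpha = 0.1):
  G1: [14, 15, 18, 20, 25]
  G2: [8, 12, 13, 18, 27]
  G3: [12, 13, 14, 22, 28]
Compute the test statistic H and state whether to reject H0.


Step 1: Combine all N = 15 observations and assign midranks.
sorted (value, group, rank): (8,G2,1), (12,G2,2.5), (12,G3,2.5), (13,G2,4.5), (13,G3,4.5), (14,G1,6.5), (14,G3,6.5), (15,G1,8), (18,G1,9.5), (18,G2,9.5), (20,G1,11), (22,G3,12), (25,G1,13), (27,G2,14), (28,G3,15)
Step 2: Sum ranks within each group.
R_1 = 48 (n_1 = 5)
R_2 = 31.5 (n_2 = 5)
R_3 = 40.5 (n_3 = 5)
Step 3: H = 12/(N(N+1)) * sum(R_i^2/n_i) - 3(N+1)
     = 12/(15*16) * (48^2/5 + 31.5^2/5 + 40.5^2/5) - 3*16
     = 0.050000 * 987.3 - 48
     = 1.365000.
Step 4: Ties present; correction factor C = 1 - 24/(15^3 - 15) = 0.992857. Corrected H = 1.365000 / 0.992857 = 1.374820.
Step 5: Under H0, H ~ chi^2(2); p-value = 0.502877.
Step 6: alpha = 0.1. fail to reject H0.

H = 1.3748, df = 2, p = 0.502877, fail to reject H0.


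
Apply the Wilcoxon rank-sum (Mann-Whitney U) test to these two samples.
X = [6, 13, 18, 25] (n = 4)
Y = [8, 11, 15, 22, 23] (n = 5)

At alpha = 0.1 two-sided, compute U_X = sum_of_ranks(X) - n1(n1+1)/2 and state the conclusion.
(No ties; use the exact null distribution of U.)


Step 1: Combine and sort all 9 observations; assign midranks.
sorted (value, group): (6,X), (8,Y), (11,Y), (13,X), (15,Y), (18,X), (22,Y), (23,Y), (25,X)
ranks: 6->1, 8->2, 11->3, 13->4, 15->5, 18->6, 22->7, 23->8, 25->9
Step 2: Rank sum for X: R1 = 1 + 4 + 6 + 9 = 20.
Step 3: U_X = R1 - n1(n1+1)/2 = 20 - 4*5/2 = 20 - 10 = 10.
       U_Y = n1*n2 - U_X = 20 - 10 = 10.
Step 4: No ties, so the exact null distribution of U (based on enumerating the C(9,4) = 126 equally likely rank assignments) gives the two-sided p-value.
Step 5: p-value = 1.000000; compare to alpha = 0.1. fail to reject H0.

U_X = 10, p = 1.000000, fail to reject H0 at alpha = 0.1.


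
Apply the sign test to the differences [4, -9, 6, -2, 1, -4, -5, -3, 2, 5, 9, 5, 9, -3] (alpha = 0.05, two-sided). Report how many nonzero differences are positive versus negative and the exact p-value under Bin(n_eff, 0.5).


Step 1: Discard zero differences. Original n = 14; n_eff = number of nonzero differences = 14.
Nonzero differences (with sign): +4, -9, +6, -2, +1, -4, -5, -3, +2, +5, +9, +5, +9, -3
Step 2: Count signs: positive = 8, negative = 6.
Step 3: Under H0: P(positive) = 0.5, so the number of positives S ~ Bin(14, 0.5).
Step 4: Two-sided exact p-value = sum of Bin(14,0.5) probabilities at or below the observed probability = 0.790527.
Step 5: alpha = 0.05. fail to reject H0.

n_eff = 14, pos = 8, neg = 6, p = 0.790527, fail to reject H0.
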